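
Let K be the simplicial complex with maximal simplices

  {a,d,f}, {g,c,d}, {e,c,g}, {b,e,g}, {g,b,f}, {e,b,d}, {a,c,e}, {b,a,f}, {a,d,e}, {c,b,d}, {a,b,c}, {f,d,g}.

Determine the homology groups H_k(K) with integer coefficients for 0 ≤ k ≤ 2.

H_0 = Z,  H_1 = Z/2,  H_2 = 0.

Take the total order a < b < c < d < e < f < g on the vertex set. Then K (dimension 2) consists of the simplices:

  0-simplices (7): a, b, c, d, e, f, g
  1-simplices (18): ab, ac, ad, ae, af, bc, bd, be, bf, bg, cd, ce, cg, de, df, dg, eg, fg
  2-simplices (12): abc, abf, ace, ade, adf, bcd, bde, beg, bfg, cdg, ceg, dfg

giving chain groups C_0 ≅ Z^7, C_1 ≅ Z^18, C_2 ≅ Z^12.

Boundary ∂_1: C_1 → C_0 sends each edge [p,q] (with p < q) to q − p. For instance
  ∂de = e − d.
The resulting 7×18 matrix has rank 6, and its Smith normal form has invariant factors (1,1,1,1,1,1).

∂_2: C_2 → C_1 sends each 2-simplex [p,q,r] to [q,r] − [p,r] + [p,q]. For instance
  ∂abc = bc − ac + ab,
  ∂bcd = cd − bd + bc.
As a 18×12 matrix over Z this has rank 12, with invariant factors (1,1,1,1,1,1,1,1,1,1,1,2).

Computing H_k = (kernel of ∂_k) / (image of ∂_{k+1}):

  H_0: rank C_0 − rank ∂_1 = 7 − 6 = 1, and the invariant factors of ∂_1 are all 1, so H_0 ≅ Z.
  H_1: rank ker ∂_1 − rank ∂_2 = (18 − 6) − 12 = 0, and ∂_2 has invariant factor 2 > 1, so H_1 ≅ Z/2.
  H_2: rank ker ∂_2 − rank ∂_3 = (12 − 12) − 0 = 0, and there is no ∂_3, so H_2 ≅ 0.

(K is a triangulation of the real projective plane RP^2.)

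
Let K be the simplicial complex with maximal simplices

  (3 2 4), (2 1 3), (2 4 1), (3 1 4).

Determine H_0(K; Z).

Fix the vertex order 1 < 2 < 3 < 4 and write every simplex with vertices in increasing order. Then dim K = 2 and the simplices of K are:

  0-simplices (4): [1], [2], [3], [4]
  1-simplices (6): [1,2], [1,3], [1,4], [2,3], [2,4], [3,4]
  2-simplices (4): [1,2,3], [1,2,4], [1,3,4], [2,3,4]

giving chain groups C_0 ≅ Z^4, C_1 ≅ Z^6, C_2 ≅ Z^4.

The boundary map ∂_1: C_1 → C_0 maps an edge to its endpoints' difference, ∂[p,q] = q − p.
The resulting 4×6 matrix has rank 3, and its Smith normal form has invariant factors (1,1,1).

The boundary map ∂_2: C_2 → C_1 sends each 2-simplex [p,q,r] to [q,r] − [p,r] + [p,q]. For instance
  ∂[1,2,3] = [2,3] − [1,3] + [1,2],
  ∂[1,3,4] = [3,4] − [1,4] + [1,3].
The 6×4 boundary matrix has rank 3 and Smith normal form diag(1,1,1).

Now H_k = ker ∂_k / im ∂_{k+1}, so:

  H_0: rank C_0 − rank ∂_1 = 4 − 3 = 1, and the invariant factors of ∂_1 are all 1, so H_0 ≅ Z.

H_0 = Z.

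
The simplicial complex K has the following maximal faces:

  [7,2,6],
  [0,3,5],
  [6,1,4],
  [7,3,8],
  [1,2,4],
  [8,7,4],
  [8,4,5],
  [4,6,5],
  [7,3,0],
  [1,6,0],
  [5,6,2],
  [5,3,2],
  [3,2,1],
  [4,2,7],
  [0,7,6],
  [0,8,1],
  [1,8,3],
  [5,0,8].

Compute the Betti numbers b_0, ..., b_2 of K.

K has 9 vertices, 27 edges, 18 triangles.
rank ∂_0 = 0, rank ∂_1 = 8 ⇒ b_0 = 9 − 0 − 8 = 1; all invariant factors of ∂_1 are 1 so no torsion. So H_0 = Z.
rank ∂_1 = 8, rank ∂_2 = 18 ⇒ b_1 = 27 − 8 − 18 = 1; ∂_2 has invariant factor(s) [2] giving torsion. So H_1 = Z ⊕ Z/2Z.
rank ∂_2 = 18, rank ∂_3 = 0 ⇒ b_2 = 18 − 18 − 0 = 0. So H_2 = 0.

b_0 = 1, b_1 = 1, b_2 = 0.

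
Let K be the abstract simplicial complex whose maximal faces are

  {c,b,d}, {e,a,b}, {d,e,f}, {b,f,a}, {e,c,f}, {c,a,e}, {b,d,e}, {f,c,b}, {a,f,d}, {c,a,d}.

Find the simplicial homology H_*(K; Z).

H_0 = Z,  H_1 = Z/2,  H_2 = 0.

Take the total order a < b < c < d < e < f on the vertex set. Then K (dimension 2) consists of the simplices:

  0-simplices (6): a, b, c, d, e, f
  1-simplices (15): ab, ac, ad, ae, af, bc, bd, be, bf, cd, ce, cf, de, df, ef
  2-simplices (10): abe, abf, acd, ace, adf, bcd, bcf, bde, cef, def

Hence C_0 ≅ Z^6, C_1 ≅ Z^15, C_2 ≅ Z^10.

Boundary ∂_1: C_1 → C_0 sends each edge [p,q] (with p < q) to q − p.
The resulting 6×15 matrix has rank 5, and its Smith normal form has invariant factors (1,1,1,1,1).

∂_2: C_2 → C_1 sends each 2-simplex [p,q,r] to [q,r] − [p,r] + [p,q]. For instance
  ∂bcd = cd − bd + bc,
  ∂ace = ce − ae + ac.
The 15×10 boundary matrix has rank 10 and Smith normal form diag(1,1,1,1,1,1,1,1,1,2).

From H_k ≅ ker(∂_k) / im(∂_{k+1}) we obtain:

  H_0: rank C_0 − rank ∂_1 = 6 − 5 = 1, and the invariant factors of ∂_1 are all 1, so H_0 ≅ Z.
  H_1: rank ker ∂_1 − rank ∂_2 = (15 − 5) − 10 = 0, and ∂_2 has invariant factor 2 > 1, so H_1 ≅ Z/2.
  H_2: rank ker ∂_2 − rank ∂_3 = (10 − 10) − 0 = 0, and there is no ∂_3, so H_2 ≅ 0.

(K is a triangulation of the real projective plane RP^2.)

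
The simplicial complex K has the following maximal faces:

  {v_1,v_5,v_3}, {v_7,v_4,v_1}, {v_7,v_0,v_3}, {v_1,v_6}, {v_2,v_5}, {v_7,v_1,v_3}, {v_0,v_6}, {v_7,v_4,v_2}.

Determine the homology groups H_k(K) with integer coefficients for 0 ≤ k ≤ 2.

Fix the vertex order v_0 < v_1 < v_2 < v_3 < v_4 < v_5 < v_6 < v_7 and write every simplex with vertices in increasing order. Then dim K = 2 and the simplices of K are:

  0-simplices (8): [v_0], [v_1], [v_2], [v_3], [v_4], [v_5], [v_6], [v_7]
  1-simplices (14): [v_0,v_3], [v_0,v_6], [v_0,v_7], [v_1,v_3], [v_1,v_4], [v_1,v_5], [v_1,v_6], [v_1,v_7], [v_2,v_4], [v_2,v_5], [v_2,v_7], [v_3,v_5], [v_3,v_7], [v_4,v_7]
  2-simplices (5): [v_0,v_3,v_7], [v_1,v_3,v_5], [v_1,v_3,v_7], [v_1,v_4,v_7], [v_2,v_4,v_7]

so the chain groups are C_0 ≅ Z^8, C_1 ≅ Z^14, C_2 ≅ Z^5.

Boundary ∂_1: C_1 → C_0 is given by ∂[p,q] = [q] − [p]. For instance
  ∂[v_3,v_7] = [v_7] − [v_3].
This gives a 8×14 integer matrix of rank 7; reducing to Smith normal form yields diagonal entries (1,1,1,1,1,1,1).

The boundary map ∂_2: C_2 → C_1 maps a triangle to the signed sum of its edges. For instance
  ∂[v_1,v_3,v_5] = [v_3,v_5] − [v_1,v_5] + [v_1,v_3],
  ∂[v_1,v_3,v_7] = [v_3,v_7] − [v_1,v_7] + [v_1,v_3].
As a 14×5 matrix over Z this has rank 5, with invariant factors (1,1,1,1,1).

Reading off H_k = ker ∂_k / im ∂_{k+1}:

  H_0: rank C_0 − rank ∂_1 = 8 − 7 = 1, and the invariant factors of ∂_1 are all 1, so H_0 ≅ Z.
  H_1: rank ker ∂_1 − rank ∂_2 = (14 − 7) − 5 = 2, and the invariant factors of ∂_2 are all 1, so H_1 ≅ Z^2.
  H_2: rank ker ∂_2 − rank ∂_3 = (5 − 5) − 0 = 0, and there is no ∂_3, so H_2 ≅ 0.

H_0 ≅ Z,  H_1 ≅ Z^2,  H_2 = 0.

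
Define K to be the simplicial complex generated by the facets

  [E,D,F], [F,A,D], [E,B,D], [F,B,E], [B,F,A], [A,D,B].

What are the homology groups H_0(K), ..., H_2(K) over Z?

We work with the vertex ordering A < B < D < E < F. The simplices of K, each written with vertices in increasing order, are:

  0-simplices (5): A, B, D, E, F
  1-simplices (9): AB, AD, AF, BD, BE, BF, DE, DF, EF
  2-simplices (6): ABD, ABF, ADF, BDE, BEF, DEF

giving chain groups C_0 ≅ Z^5, C_1 ≅ Z^9, C_2 ≅ Z^6.

∂_1: C_1 → C_0 sends each edge [p,q] (with p < q) to q − p. For instance
  ∂AB = B − A.
The resulting 5×9 matrix has rank 4, and its Smith normal form has invariant factors (1,1,1,1).

Boundary ∂_2: C_2 → C_1 acts by ∂[p,q,r] = [q,r] − [p,r] + [p,q]. For instance
  ∂ABD = BD − AD + AB,
  ∂BDE = DE − BE + BD.
As a 9×6 matrix over Z this has rank 5, with invariant factors (1,1,1,1,1).

Reading off H_k = ker ∂_k / im ∂_{k+1}:

  H_0: rank C_0 − rank ∂_1 = 5 − 4 = 1, and the invariant factors of ∂_1 are all 1, so H_0 ≅ Z.
  H_1: rank ker ∂_1 − rank ∂_2 = (9 − 4) − 5 = 0, and the invariant factors of ∂_2 are all 1, so H_1 ≅ 0.
  H_2: rank ker ∂_2 − rank ∂_3 = (6 − 5) − 0 = 1, and there is no ∂_3, so H_2 ≅ Z.

As a check, the Euler characteristic is 5 − 9 + 6 = 2, which agrees with 1 − 0 + 1 = 2.

H_0 = Z,  H_1 = 0,  H_2 = Z.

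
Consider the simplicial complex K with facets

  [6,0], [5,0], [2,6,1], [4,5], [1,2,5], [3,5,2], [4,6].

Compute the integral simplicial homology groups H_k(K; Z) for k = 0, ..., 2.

H_0 ≅ Z,  H_1 ≅ Z^2,  H_2 = 0.

We work with the vertex ordering 0 < 1 < 2 < 3 < 4 < 5 < 6. The simplices of K, each written with vertices in increasing order, are:

  0-simplices (7): [0], [1], [2], [3], [4], [5], [6]
  1-simplices (11): [0,5], [0,6], [1,2], [1,5], [1,6], [2,3], [2,5], [2,6], [3,5], [4,5], [4,6]
  2-simplices (3): [1,2,5], [1,2,6], [2,3,5]

giving chain groups C_0 ≅ Z^7, C_1 ≅ Z^11, C_2 ≅ Z^3.

∂_1: C_1 → C_0 sends each edge [p,q] (with p < q) to q − p.
The resulting 7×11 matrix has rank 6, and its Smith normal form has invariant factors (1,1,1,1,1,1).

Boundary ∂_2: C_2 → C_1 maps a triangle to the signed sum of its edges. For instance
  ∂[1,2,5] = [2,5] − [1,5] + [1,2],
  ∂[1,2,6] = [2,6] − [1,6] + [1,2].
As a 11×3 matrix over Z this has rank 3, with invariant factors (1,1,1).

Computing H_k = (kernel of ∂_k) / (image of ∂_{k+1}):

  H_0: rank C_0 − rank ∂_1 = 7 − 6 = 1, and the invariant factors of ∂_1 are all 1, so H_0 ≅ Z.
  H_1: rank ker ∂_1 − rank ∂_2 = (11 − 6) − 3 = 2, and the invariant factors of ∂_2 are all 1, so H_1 ≅ Z^2.
  H_2: rank ker ∂_2 − rank ∂_3 = (3 − 3) − 0 = 0, and there is no ∂_3, so H_2 ≅ 0.

As a check, the Euler characteristic is 7 − 11 + 3 = -1, which agrees with 1 − 2 + 0 = -1.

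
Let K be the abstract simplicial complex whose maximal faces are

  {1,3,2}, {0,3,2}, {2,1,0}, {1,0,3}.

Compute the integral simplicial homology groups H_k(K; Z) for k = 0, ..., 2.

Order the vertices as 0 < 1 < 2 < 3. Listing each simplex with vertices in this order, K has dimension 2 with simplices:

  0-simplices (4): [0], [1], [2], [3]
  1-simplices (6): [0,1], [0,2], [0,3], [1,2], [1,3], [2,3]
  2-simplices (4): [0,1,2], [0,1,3], [0,2,3], [1,2,3]

Hence C_0 ≅ Z^4, C_1 ≅ Z^6, C_2 ≅ Z^4.

The boundary map ∂_1: C_1 → C_0 sends each edge [p,q] (with p < q) to q − p. For instance
  ∂[0,2] = [2] − [0].
The resulting 4×6 matrix has rank 3, and its Smith normal form has invariant factors (1,1,1).

∂_2: C_2 → C_1 maps a triangle to the signed sum of its edges. For instance
  ∂[1,2,3] = [2,3] − [1,3] + [1,2],
  ∂[0,2,3] = [2,3] − [0,3] + [0,2].
As a 6×4 matrix over Z this has rank 3, with invariant factors (1,1,1).

Now H_k = ker ∂_k / im ∂_{k+1}, so:

  H_0: rank C_0 − rank ∂_1 = 4 − 3 = 1, and the invariant factors of ∂_1 are all 1, so H_0 ≅ Z.
  H_1: rank ker ∂_1 − rank ∂_2 = (6 − 3) − 3 = 0, and the invariant factors of ∂_2 are all 1, so H_1 ≅ 0.
  H_2: rank ker ∂_2 − rank ∂_3 = (4 − 3) − 0 = 1, and there is no ∂_3, so H_2 ≅ Z.

As a check, the Euler characteristic is 4 − 6 + 4 = 2, which agrees with 1 − 0 + 1 = 2.
(K is a triangulation of the 2-sphere S^2.)

H_0 = Z,  H_1 = 0,  H_2 = Z.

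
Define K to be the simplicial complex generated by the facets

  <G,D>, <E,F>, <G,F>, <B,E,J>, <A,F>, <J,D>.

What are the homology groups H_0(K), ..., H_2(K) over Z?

Order the vertices as A < B < D < E < F < G < J. Listing each simplex with vertices in this order, K has dimension 2 with simplices:

  0-simplices (7): A, B, D, E, F, G, J
  1-simplices (8): AF, BE, BJ, DG, DJ, EF, EJ, FG
  2-simplices (1): BEJ

Hence C_0 ≅ Z^7, C_1 ≅ Z^8, C_2 ≅ Z^1.

The boundary map ∂_1: C_1 → C_0 maps an edge to its endpoints' difference, ∂[p,q] = q − p. For instance
  ∂BE = E − B.
The 7×8 boundary matrix has rank 6 and Smith normal form diag(1,1,1,1,1,1).

∂_2: C_2 → C_1 acts by ∂[p,q,r] = [q,r] − [p,r] + [p,q]. For instance
  ∂BEJ = EJ − BJ + BE.
This gives a 8×1 integer matrix of rank 1; reducing to Smith normal form yields diagonal entries (1).

Now H_k = ker ∂_k / im ∂_{k+1}, so:

  H_0: rank C_0 − rank ∂_1 = 7 − 6 = 1, and the invariant factors of ∂_1 are all 1, so H_0 ≅ Z.
  H_1: rank ker ∂_1 − rank ∂_2 = (8 − 6) − 1 = 1, and the invariant factors of ∂_2 are all 1, so H_1 ≅ Z.
  H_2: rank ker ∂_2 − rank ∂_3 = (1 − 1) − 0 = 0, and there is no ∂_3, so H_2 ≅ 0.

As a check, the Euler characteristic is 7 − 8 + 1 = 0, which agrees with 1 − 1 + 0 = 0.

H_0 = Z,  H_1 = Z,  H_2 = 0.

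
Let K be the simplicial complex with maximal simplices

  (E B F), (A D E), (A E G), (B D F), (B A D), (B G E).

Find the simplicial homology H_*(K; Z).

Fix the vertex order A < B < D < E < F < G and write every simplex with vertices in increasing order. Then dim K = 2 and the simplices of K are:

  0-simplices (6): A, B, D, E, F, G
  1-simplices (12): AB, AD, AE, AG, BD, BE, BF, BG, DE, DF, EF, EG
  2-simplices (6): ABD, ADE, AEG, BDF, BEF, BEG

so the chain groups are C_0 ≅ Z^6, C_1 ≅ Z^12, C_2 ≅ Z^6.

∂_1: C_1 → C_0 is given by ∂[p,q] = [q] − [p]. For instance
  ∂AG = G − A.
As a 6×12 matrix over Z this has rank 5, with invariant factors (1,1,1,1,1).

∂_2: C_2 → C_1 maps a triangle to the signed sum of its edges. For instance
  ∂BDF = DF − BF + BD,
  ∂ADE = DE − AE + AD.
This gives a 12×6 integer matrix of rank 6; reducing to Smith normal form yields diagonal entries (1,1,1,1,1,1).

From H_k ≅ ker(∂_k) / im(∂_{k+1}) we obtain:

  H_0: rank C_0 − rank ∂_1 = 6 − 5 = 1, and the invariant factors of ∂_1 are all 1, so H_0 = Z.
  H_1: rank ker ∂_1 − rank ∂_2 = (12 − 5) − 6 = 1, and the invariant factors of ∂_2 are all 1, so H_1 = Z.
  H_2: rank ker ∂_2 − rank ∂_3 = (6 − 6) − 0 = 0, and there is no ∂_3, so H_2 = 0.

(K is a triangulation of the cylinder S^1 x I.)

H_0 ≅ Z,  H_1 ≅ Z,  H_2 = 0.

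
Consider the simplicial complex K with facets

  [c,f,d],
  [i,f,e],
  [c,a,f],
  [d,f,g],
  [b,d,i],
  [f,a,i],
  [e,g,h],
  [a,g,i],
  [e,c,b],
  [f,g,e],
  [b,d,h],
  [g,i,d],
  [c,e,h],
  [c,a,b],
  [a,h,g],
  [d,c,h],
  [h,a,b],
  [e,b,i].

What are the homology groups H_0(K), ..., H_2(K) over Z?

K has 9 vertices, 27 edges, 18 triangles.
rank ∂_0 = 0, rank ∂_1 = 8 ⇒ b_0 = 9 − 0 − 8 = 1; all invariant factors of ∂_1 are 1 so no torsion. So H_0 ≅ Z.
rank ∂_1 = 8, rank ∂_2 = 18 ⇒ b_1 = 27 − 8 − 18 = 1; ∂_2 has invariant factor(s) [2] giving torsion. So H_1 ≅ Z × Z/2.
rank ∂_2 = 18, rank ∂_3 = 0 ⇒ b_2 = 18 − 18 − 0 = 0. So H_2 ≅ 0.

H_0 = Z,  H_1 = Z × Z/2,  H_2 = 0.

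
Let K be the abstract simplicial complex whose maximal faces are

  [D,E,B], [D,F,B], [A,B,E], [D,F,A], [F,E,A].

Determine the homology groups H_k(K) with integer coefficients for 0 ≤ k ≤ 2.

Order the vertices as A < B < D < E < F. Listing each simplex with vertices in this order, K has dimension 2 with simplices:

  0-simplices (5): A, B, D, E, F
  1-simplices (10): AB, AD, AE, AF, BD, BE, BF, DE, DF, EF
  2-simplices (5): ABE, ADF, AEF, BDE, BDF

Hence C_0 ≅ Z^5, C_1 ≅ Z^10, C_2 ≅ Z^5.

Boundary ∂_1: C_1 → C_0 is given by ∂[p,q] = [q] − [p].
This gives a 5×10 integer matrix of rank 4; reducing to Smith normal form yields diagonal entries (1,1,1,1).

The boundary map ∂_2: C_2 → C_1 acts by ∂[p,q,r] = [q,r] − [p,r] + [p,q]. For instance
  ∂BDE = DE − BE + BD,
  ∂ADF = DF − AF + AD.
As a 10×5 matrix over Z this has rank 5, with invariant factors (1,1,1,1,1).

Now H_k = ker ∂_k / im ∂_{k+1}, so:

  H_0: rank C_0 − rank ∂_1 = 5 − 4 = 1, and the invariant factors of ∂_1 are all 1, so H_0 ≅ Z.
  H_1: rank ker ∂_1 − rank ∂_2 = (10 − 4) − 5 = 1, and the invariant factors of ∂_2 are all 1, so H_1 ≅ Z.
  H_2: rank ker ∂_2 − rank ∂_3 = (5 − 5) − 0 = 0, and there is no ∂_3, so H_2 ≅ 0.

H_0 = Z,  H_1 = Z,  H_2 = 0.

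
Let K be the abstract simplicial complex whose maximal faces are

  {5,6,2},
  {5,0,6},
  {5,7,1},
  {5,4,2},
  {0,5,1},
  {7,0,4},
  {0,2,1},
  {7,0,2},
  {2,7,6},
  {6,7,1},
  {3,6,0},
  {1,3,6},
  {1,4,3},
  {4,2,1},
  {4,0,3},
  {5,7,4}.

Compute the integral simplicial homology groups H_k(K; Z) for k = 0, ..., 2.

Take the total order 0 < 1 < 2 < 3 < 4 < 5 < 6 < 7 on the vertex set. Then K (dimension 2) consists of the simplices:

  0-simplices (8): [0], [1], [2], [3], [4], [5], [6], [7]
  1-simplices (24): (24 of them)
  2-simplices (16): [0,1,2], [0,1,5], [0,2,7], [0,3,4], [0,3,6], [0,4,7], [0,5,6], [1,2,4], [1,3,4], [1,3,6], [1,5,7], [1,6,7], [2,4,5], [2,5,6], [2,6,7], [4,5,7]

Hence C_0 ≅ Z^8, C_1 ≅ Z^24, C_2 ≅ Z^16.

∂_1: C_1 → C_0 is given by ∂[p,q] = [q] − [p].
The 8×24 boundary matrix has rank 7 and Smith normal form diag(1,1,1,1,1,1,1).

The boundary map ∂_2: C_2 → C_1 acts by ∂[p,q,r] = [q,r] − [p,r] + [p,q]. For instance
  ∂[0,5,6] = [5,6] − [0,6] + [0,5],
  ∂[4,5,7] = [5,7] − [4,7] + [4,5].
The 24×16 boundary matrix has rank 15 and Smith normal form diag(1,1,1,1,1,1,1,1,1,1,1,1,1,1,1).

Now H_k = ker ∂_k / im ∂_{k+1}, so:

  H_0: rank C_0 − rank ∂_1 = 8 − 7 = 1, and the invariant factors of ∂_1 are all 1, so H_0 ≅ Z.
  H_1: rank ker ∂_1 − rank ∂_2 = (24 − 7) − 15 = 2, and the invariant factors of ∂_2 are all 1, so H_1 ≅ Z^2.
  H_2: rank ker ∂_2 − rank ∂_3 = (16 − 15) − 0 = 1, and there is no ∂_3, so H_2 ≅ Z.

H_0 = Z,  H_1 = Z^2,  H_2 = Z.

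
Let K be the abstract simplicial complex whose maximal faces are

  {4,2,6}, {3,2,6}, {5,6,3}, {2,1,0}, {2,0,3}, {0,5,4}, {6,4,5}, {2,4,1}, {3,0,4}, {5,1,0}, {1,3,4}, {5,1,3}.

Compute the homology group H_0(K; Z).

Fix the vertex order 0 < 1 < 2 < 3 < 4 < 5 < 6 and write every simplex with vertices in increasing order. Then dim K = 2 and the simplices of K are:

  0-simplices (7): [0], [1], [2], [3], [4], [5], [6]
  1-simplices (18): [0,1], [0,2], [0,3], [0,4], [0,5], [1,2], [1,3], [1,4], [1,5], [2,3], [2,4], [2,6], [3,4], [3,5], [3,6], [4,5], [4,6], [5,6]
  2-simplices (12): [0,1,2], [0,1,5], [0,2,3], [0,3,4], [0,4,5], [1,2,4], [1,3,4], [1,3,5], [2,3,6], [2,4,6], [3,5,6], [4,5,6]

Hence C_0 ≅ Z^7, C_1 ≅ Z^18, C_2 ≅ Z^12.

∂_1: C_1 → C_0 is given by ∂[p,q] = [q] − [p].
As a 7×18 matrix over Z this has rank 6, with invariant factors (1,1,1,1,1,1).

The boundary map ∂_2: C_2 → C_1 sends each 2-simplex [p,q,r] to [q,r] − [p,r] + [p,q]. For instance
  ∂[1,2,4] = [2,4] − [1,4] + [1,2],
  ∂[4,5,6] = [5,6] − [4,6] + [4,5].
This gives a 18×12 integer matrix of rank 12; reducing to Smith normal form yields diagonal entries (1,1,1,1,1,1,1,1,1,1,1,2).

From H_k ≅ ker(∂_k) / im(∂_{k+1}) we obtain:

  H_0: rank C_0 − rank ∂_1 = 7 − 6 = 1, and the invariant factors of ∂_1 are all 1, so H_0 = Z.

H_0 = Z.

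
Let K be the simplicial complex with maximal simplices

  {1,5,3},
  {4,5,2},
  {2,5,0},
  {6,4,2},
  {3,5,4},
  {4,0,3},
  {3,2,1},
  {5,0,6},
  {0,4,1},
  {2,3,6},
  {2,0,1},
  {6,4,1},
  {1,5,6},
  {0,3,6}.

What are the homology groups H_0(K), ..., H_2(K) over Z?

H_0 = Z,  H_1 = Z^2,  H_2 = Z.

Take the total order 0 < 1 < 2 < 3 < 4 < 5 < 6 on the vertex set. Then K (dimension 2) consists of the simplices:

  0-simplices (7): [0], [1], [2], [3], [4], [5], [6]
  1-simplices (21): [0,1], [0,2], [0,3], [0,4], [0,5], [0,6], [1,2], [1,3], [1,4], [1,5], [1,6], [2,3], [2,4], [2,5], [2,6], [3,4], [3,5], [3,6], [4,5], [4,6], [5,6]
  2-simplices (14): [0,1,2], [0,1,4], [0,2,5], [0,3,4], [0,3,6], [0,5,6], [1,2,3], [1,3,5], [1,4,6], [1,5,6], [2,3,6], [2,4,5], [2,4,6], [3,4,5]

giving chain groups C_0 ≅ Z^7, C_1 ≅ Z^21, C_2 ≅ Z^14.

∂_1: C_1 → C_0 maps an edge to its endpoints' difference, ∂[p,q] = q − p.
The resulting 7×21 matrix has rank 6, and its Smith normal form has invariant factors (1,1,1,1,1,1).

The boundary map ∂_2: C_2 → C_1 maps a triangle to the signed sum of its edges. For instance
  ∂[0,3,6] = [3,6] − [0,6] + [0,3],
  ∂[0,1,4] = [1,4] − [0,4] + [0,1].
The resulting 21×14 matrix has rank 13, and its Smith normal form has invariant factors (1,1,1,1,1,1,1,1,1,1,1,1,1).

Now H_k = ker ∂_k / im ∂_{k+1}, so:

  H_0: rank C_0 − rank ∂_1 = 7 − 6 = 1, and the invariant factors of ∂_1 are all 1, so H_0 ≅ Z.
  H_1: rank ker ∂_1 − rank ∂_2 = (21 − 6) − 13 = 2, and the invariant factors of ∂_2 are all 1, so H_1 ≅ Z^2.
  H_2: rank ker ∂_2 − rank ∂_3 = (14 − 13) − 0 = 1, and there is no ∂_3, so H_2 ≅ Z.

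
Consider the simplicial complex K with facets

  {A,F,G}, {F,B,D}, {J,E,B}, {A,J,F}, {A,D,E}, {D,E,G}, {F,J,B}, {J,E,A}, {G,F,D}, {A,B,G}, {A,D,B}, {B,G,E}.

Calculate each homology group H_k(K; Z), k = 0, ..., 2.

We work with the vertex ordering A < B < D < E < F < G < J. The simplices of K, each written with vertices in increasing order, are:

  0-simplices (7): A, B, D, E, F, G, J
  1-simplices (18): AB, AD, AE, AF, AG, AJ, BD, BE, BF, BG, BJ, DE, DF, DG, EG, EJ, FG, FJ
  2-simplices (12): ABD, ABG, ADE, AEJ, AFG, AFJ, BDF, BEG, BEJ, BFJ, DEG, DFG

giving chain groups C_0 ≅ Z^7, C_1 ≅ Z^18, C_2 ≅ Z^12.

∂_1: C_1 → C_0 sends each edge [p,q] (with p < q) to q − p.
The 7×18 boundary matrix has rank 6 and Smith normal form diag(1,1,1,1,1,1).

∂_2: C_2 → C_1 sends each 2-simplex [p,q,r] to [q,r] − [p,r] + [p,q]. For instance
  ∂BEJ = EJ − BJ + BE,
  ∂BFJ = FJ − BJ + BF.
As a 18×12 matrix over Z this has rank 12, with invariant factors (1,1,1,1,1,1,1,1,1,1,1,2).

Now H_k = ker ∂_k / im ∂_{k+1}, so:

  H_0: rank C_0 − rank ∂_1 = 7 − 6 = 1, and the invariant factors of ∂_1 are all 1, so H_0 ≅ Z.
  H_1: rank ker ∂_1 − rank ∂_2 = (18 − 6) − 12 = 0, and ∂_2 has invariant factor 2 > 1, so H_1 ≅ Z/2.
  H_2: rank ker ∂_2 − rank ∂_3 = (12 − 12) − 0 = 0, and there is no ∂_3, so H_2 ≅ 0.

As a check, the Euler characteristic is 7 − 18 + 12 = 1, which agrees with 1 − 0 + 0 = 1.

H_0 ≅ Z,  H_1 ≅ Z/2,  H_2 = 0.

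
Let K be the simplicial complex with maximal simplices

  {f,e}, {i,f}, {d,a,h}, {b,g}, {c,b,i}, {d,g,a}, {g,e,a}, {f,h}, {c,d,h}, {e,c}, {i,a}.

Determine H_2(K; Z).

H_2 ≅ 0.

Fix the vertex order a < b < c < d < e < f < g < h < i and write every simplex with vertices in increasing order. Then dim K = 2 and the simplices of K are:

  0-simplices (9): a, b, c, d, e, f, g, h, i
  1-simplices (18): ad, ae, ag, ah, ai, bc, bg, bi, cd, ce, ch, ci, dg, dh, ef, eg, fh, fi
  2-simplices (5): adg, adh, aeg, bci, cdh

giving chain groups C_0 ≅ Z^9, C_1 ≅ Z^18, C_2 ≅ Z^5.

Boundary ∂_1: C_1 → C_0 maps an edge to its endpoints' difference, ∂[p,q] = q − p. For instance
  ∂bg = g − b.
The 9×18 boundary matrix has rank 8 and Smith normal form diag(1,1,1,1,1,1,1,1).

∂_2: C_2 → C_1 acts by ∂[p,q,r] = [q,r] − [p,r] + [p,q]. For instance
  ∂cdh = dh − ch + cd,
  ∂aeg = eg − ag + ae.
This gives a 18×5 integer matrix of rank 5; reducing to Smith normal form yields diagonal entries (1,1,1,1,1).

Reading off H_k = ker ∂_k / im ∂_{k+1}:

  H_2: rank ker ∂_2 − rank ∂_3 = (5 − 5) − 0 = 0, and there is no ∂_3, so H_2 = 0.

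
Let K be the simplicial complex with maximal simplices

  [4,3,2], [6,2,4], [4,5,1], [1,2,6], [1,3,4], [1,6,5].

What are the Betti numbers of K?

b_0 = 1, b_1 = 1, b_2 = 0.

We work with the vertex ordering 1 < 2 < 3 < 4 < 5 < 6. The simplices of K, each written with vertices in increasing order, are:

  0-simplices (6): [1], [2], [3], [4], [5], [6]
  1-simplices (12): [1,2], [1,3], [1,4], [1,5], [1,6], [2,3], [2,4], [2,6], [3,4], [4,5], [4,6], [5,6]
  2-simplices (6): [1,2,6], [1,3,4], [1,4,5], [1,5,6], [2,3,4], [2,4,6]

so the chain groups are C_0 ≅ Z^6, C_1 ≅ Z^12, C_2 ≅ Z^6.

Boundary ∂_1: C_1 → C_0 sends each edge [p,q] (with p < q) to q − p.
As a 6×12 matrix over Z this has rank 5, with invariant factors (1,1,1,1,1).

Boundary ∂_2: C_2 → C_1 maps a triangle to the signed sum of its edges. For instance
  ∂[2,4,6] = [4,6] − [2,6] + [2,4],
  ∂[1,4,5] = [4,5] − [1,5] + [1,4].
As a 12×6 matrix over Z this has rank 6, with invariant factors (1,1,1,1,1,1).

Reading off H_k = ker ∂_k / im ∂_{k+1}:

  H_0: rank C_0 − rank ∂_1 = 6 − 5 = 1, and the invariant factors of ∂_1 are all 1, so H_0 ≅ Z.
  H_1: rank ker ∂_1 − rank ∂_2 = (12 − 5) − 6 = 1, and the invariant factors of ∂_2 are all 1, so H_1 ≅ Z.
  H_2: rank ker ∂_2 − rank ∂_3 = (6 − 6) − 0 = 0, and there is no ∂_3, so H_2 ≅ 0.

Hence the Betti numbers are b_0 = 1, b_1 = 1, b_2 = 0.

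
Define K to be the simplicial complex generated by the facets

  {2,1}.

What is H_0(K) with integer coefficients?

Order the vertices as 1 < 2. Listing each simplex with vertices in this order, K has dimension 1 with simplices:

  0-simplices (2): [1], [2]
  1-simplices (1): [1,2]

giving chain groups C_0 ≅ Z^2, C_1 ≅ Z^1.

Boundary ∂_1: C_1 → C_0 is given by ∂[p,q] = [q] − [p]. For instance
  ∂[1,2] = [2] − [1].
The 2×1 boundary matrix has rank 1 and Smith normal form diag(1).

Now H_k = ker ∂_k / im ∂_{k+1}, so:

  H_0: rank C_0 − rank ∂_1 = 2 − 1 = 1, and the invariant factors of ∂_1 are all 1, so H_0 = Z.

(K is a triangulation of the 1-simplex.)

H_0 = Z.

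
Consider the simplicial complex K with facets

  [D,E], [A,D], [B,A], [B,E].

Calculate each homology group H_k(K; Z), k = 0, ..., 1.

We work with the vertex ordering A < B < D < E. The simplices of K, each written with vertices in increasing order, are:

  0-simplices (4): A, B, D, E
  1-simplices (4): AB, AD, BE, DE

Hence C_0 ≅ Z^4, C_1 ≅ Z^4.

∂_1: C_1 → C_0 maps an edge to its endpoints' difference, ∂[p,q] = q − p.
The resulting 4×4 matrix has rank 3, and its Smith normal form has invariant factors (1,1,1).

Now H_k = ker ∂_k / im ∂_{k+1}, so:

  H_0: rank C_0 − rank ∂_1 = 4 − 3 = 1, and the invariant factors of ∂_1 are all 1, so H_0 ≅ Z.
  H_1: rank ker ∂_1 − rank ∂_2 = (4 − 3) − 0 = 1, and there is no ∂_2, so H_1 ≅ Z.

As a check, the Euler characteristic is 4 − 4 = 0, which agrees with 1 − 1 = 0.

H_0 ≅ Z,  H_1 ≅ Z.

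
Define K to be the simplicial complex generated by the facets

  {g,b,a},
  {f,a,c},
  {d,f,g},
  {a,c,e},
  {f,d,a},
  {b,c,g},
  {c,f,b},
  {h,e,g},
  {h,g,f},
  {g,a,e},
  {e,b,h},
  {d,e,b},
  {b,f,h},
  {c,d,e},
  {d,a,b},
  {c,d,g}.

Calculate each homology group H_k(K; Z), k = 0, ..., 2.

H_0 = Z,  H_1 = Z^2,  H_2 = Z.

K has 8 vertices, 24 edges, 16 triangles.
rank ∂_0 = 0, rank ∂_1 = 7 ⇒ b_0 = 8 − 0 − 7 = 1; all invariant factors of ∂_1 are 1 so no torsion. So H_0 = Z.
rank ∂_1 = 7, rank ∂_2 = 15 ⇒ b_1 = 24 − 7 − 15 = 2; all invariant factors of ∂_2 are 1 so no torsion. So H_1 = Z^2.
rank ∂_2 = 15, rank ∂_3 = 0 ⇒ b_2 = 16 − 15 − 0 = 1. So H_2 = Z.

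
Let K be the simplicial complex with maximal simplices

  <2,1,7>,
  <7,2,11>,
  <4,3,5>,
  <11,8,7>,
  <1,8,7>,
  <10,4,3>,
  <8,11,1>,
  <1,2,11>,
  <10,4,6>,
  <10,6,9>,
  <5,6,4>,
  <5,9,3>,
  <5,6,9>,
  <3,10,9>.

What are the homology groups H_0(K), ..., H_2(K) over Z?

Take the total order 1 < 2 < 3 < 4 < 5 < 6 < 7 < 8 < 9 < 10 < 11 on the vertex set. Then K (dimension 2) consists of the simplices:

  0-simplices (11): [1], [2], [3], [4], [5], [6], [7], [8], [9], [10], [11]
  1-simplices (21): [1,2], [1,7], [1,8], [1,11], [2,7], [2,11], [3,4], [3,5], [3,9], [3,10], [4,5], [4,6], [4,10], [5,6], [5,9], [6,9], [6,10], [7,8], [7,11], [8,11], [9,10]
  2-simplices (14): [1,2,7], [1,2,11], [1,7,8], [1,8,11], [2,7,11], [3,4,5], [3,4,10], [3,5,9], [3,9,10], [4,5,6], [4,6,10], [5,6,9], [6,9,10], [7,8,11]

so the chain groups are C_0 ≅ Z^11, C_1 ≅ Z^21, C_2 ≅ Z^14.

Boundary ∂_1: C_1 → C_0 is given by ∂[p,q] = [q] − [p]. For instance
  ∂[1,7] = [7] − [1].
As a 11×21 matrix over Z this has rank 9, with invariant factors (1,1,1,1,1,1,1,1,1).

Boundary ∂_2: C_2 → C_1 sends each 2-simplex [p,q,r] to [q,r] − [p,r] + [p,q]. For instance
  ∂[6,9,10] = [9,10] − [6,10] + [6,9],
  ∂[4,6,10] = [6,10] − [4,10] + [4,6].
The resulting 21×14 matrix has rank 12, and its Smith normal form has invariant factors (1,1,1,1,1,1,1,1,1,1,1,1).

Computing H_k = (kernel of ∂_k) / (image of ∂_{k+1}):

  H_0: rank C_0 − rank ∂_1 = 11 − 9 = 2, and the invariant factors of ∂_1 are all 1, so H_0 ≅ Z^2.
  H_1: rank ker ∂_1 − rank ∂_2 = (21 − 9) − 12 = 0, and the invariant factors of ∂_2 are all 1, so H_1 ≅ 0.
  H_2: rank ker ∂_2 − rank ∂_3 = (14 − 12) − 0 = 2, and there is no ∂_3, so H_2 ≅ Z^2.

H_0 ≅ Z^2,  H_1 = 0,  H_2 ≅ Z^2.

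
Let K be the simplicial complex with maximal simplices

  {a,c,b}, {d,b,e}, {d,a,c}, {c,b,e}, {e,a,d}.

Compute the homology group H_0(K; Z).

H_0 = Z.

Fix the vertex order a < b < c < d < e and write every simplex with vertices in increasing order. Then dim K = 2 and the simplices of K are:

  0-simplices (5): a, b, c, d, e
  1-simplices (10): ab, ac, ad, ae, bc, bd, be, cd, ce, de
  2-simplices (5): abc, acd, ade, bce, bde

so the chain groups are C_0 ≅ Z^5, C_1 ≅ Z^10, C_2 ≅ Z^5.

The boundary map ∂_1: C_1 → C_0 maps an edge to its endpoints' difference, ∂[p,q] = q − p. For instance
  ∂bc = c − b.
This gives a 5×10 integer matrix of rank 4; reducing to Smith normal form yields diagonal entries (1,1,1,1).

Boundary ∂_2: C_2 → C_1 maps a triangle to the signed sum of its edges. For instance
  ∂ade = de − ae + ad,
  ∂bce = ce − be + bc.
This gives a 10×5 integer matrix of rank 5; reducing to Smith normal form yields diagonal entries (1,1,1,1,1).

Now H_k = ker ∂_k / im ∂_{k+1}, so:

  H_0: rank C_0 − rank ∂_1 = 5 − 4 = 1, and the invariant factors of ∂_1 are all 1, so H_0 = Z.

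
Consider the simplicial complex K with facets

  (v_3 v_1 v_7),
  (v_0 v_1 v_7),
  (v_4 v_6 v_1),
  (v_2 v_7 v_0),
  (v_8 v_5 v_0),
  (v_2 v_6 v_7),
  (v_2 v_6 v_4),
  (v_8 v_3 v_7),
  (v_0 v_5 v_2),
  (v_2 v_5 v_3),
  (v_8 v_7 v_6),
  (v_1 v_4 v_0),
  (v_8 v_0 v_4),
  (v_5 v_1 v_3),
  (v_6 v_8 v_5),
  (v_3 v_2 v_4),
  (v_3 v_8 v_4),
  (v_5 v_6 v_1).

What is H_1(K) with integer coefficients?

We work with the vertex ordering v_0 < v_1 < v_2 < v_3 < v_4 < v_5 < v_6 < v_7 < v_8. The simplices of K, each written with vertices in increasing order, are:

  0-simplices (9): [v_0], [v_1], [v_2], [v_3], [v_4], [v_5], [v_6], [v_7], [v_8]
  1-simplices (27): (27 of them)
  2-simplices (18): (18 of them)

so the chain groups are C_0 ≅ Z^9, C_1 ≅ Z^27, C_2 ≅ Z^18.

The boundary map ∂_1: C_1 → C_0 sends each edge [p,q] (with p < q) to q − p. For instance
  ∂[v_2,v_3] = [v_3] − [v_2].
The 9×27 boundary matrix has rank 8 and Smith normal form diag(1,1,1,1,1,1,1,1).

The boundary map ∂_2: C_2 → C_1 sends each 2-simplex [p,q,r] to [q,r] − [p,r] + [p,q]. For instance
  ∂[v_6,v_7,v_8] = [v_7,v_8] − [v_6,v_8] + [v_6,v_7],
  ∂[v_0,v_2,v_5] = [v_2,v_5] − [v_0,v_5] + [v_0,v_2].
The resulting 27×18 matrix has rank 17, and its Smith normal form has invariant factors (1,1,1,1,1,1,1,1,1,1,1,1,1,1,1,1,1).

Reading off H_k = ker ∂_k / im ∂_{k+1}:

  H_1: rank ker ∂_1 − rank ∂_2 = (27 − 8) − 17 = 2, and the invariant factors of ∂_2 are all 1, so H_1 = Z^2.

H_1 = Z^2.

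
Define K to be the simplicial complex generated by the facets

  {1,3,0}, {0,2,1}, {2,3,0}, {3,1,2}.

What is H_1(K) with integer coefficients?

Order the vertices as 0 < 1 < 2 < 3. Listing each simplex with vertices in this order, K has dimension 2 with simplices:

  0-simplices (4): [0], [1], [2], [3]
  1-simplices (6): [0,1], [0,2], [0,3], [1,2], [1,3], [2,3]
  2-simplices (4): [0,1,2], [0,1,3], [0,2,3], [1,2,3]

so the chain groups are C_0 ≅ Z^4, C_1 ≅ Z^6, C_2 ≅ Z^4.

The boundary map ∂_1: C_1 → C_0 sends each edge [p,q] (with p < q) to q − p. For instance
  ∂[0,1] = [1] − [0].
This gives a 4×6 integer matrix of rank 3; reducing to Smith normal form yields diagonal entries (1,1,1).

The boundary map ∂_2: C_2 → C_1 maps a triangle to the signed sum of its edges. For instance
  ∂[0,2,3] = [2,3] − [0,3] + [0,2],
  ∂[0,1,3] = [1,3] − [0,3] + [0,1].
As a 6×4 matrix over Z this has rank 3, with invariant factors (1,1,1).

From H_k ≅ ker(∂_k) / im(∂_{k+1}) we obtain:

  H_1: rank ker ∂_1 − rank ∂_2 = (6 − 3) − 3 = 0, and the invariant factors of ∂_2 are all 1, so H_1 = 0.

H_1 = 0.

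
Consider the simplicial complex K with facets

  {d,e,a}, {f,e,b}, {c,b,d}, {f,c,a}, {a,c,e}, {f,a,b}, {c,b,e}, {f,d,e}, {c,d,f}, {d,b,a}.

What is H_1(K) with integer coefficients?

H_1 = Z_2.

Fix the vertex order a < b < c < d < e < f and write every simplex with vertices in increasing order. Then dim K = 2 and the simplices of K are:

  0-simplices (6): a, b, c, d, e, f
  1-simplices (15): ab, ac, ad, ae, af, bc, bd, be, bf, cd, ce, cf, de, df, ef
  2-simplices (10): abd, abf, ace, acf, ade, bcd, bce, bef, cdf, def

giving chain groups C_0 ≅ Z^6, C_1 ≅ Z^15, C_2 ≅ Z^10.

∂_1: C_1 → C_0 maps an edge to its endpoints' difference, ∂[p,q] = q − p. For instance
  ∂ef = f − e.
As a 6×15 matrix over Z this has rank 5, with invariant factors (1,1,1,1,1).

Boundary ∂_2: C_2 → C_1 sends each 2-simplex [p,q,r] to [q,r] − [p,r] + [p,q]. For instance
  ∂abf = bf − af + ab,
  ∂def = ef − df + de.
The 15×10 boundary matrix has rank 10 and Smith normal form diag(1,1,1,1,1,1,1,1,1,2).

Computing H_k = (kernel of ∂_k) / (image of ∂_{k+1}):

  H_1: rank ker ∂_1 − rank ∂_2 = (15 − 5) − 10 = 0, and ∂_2 has invariant factor 2 > 1, so H_1 ≅ Z_2.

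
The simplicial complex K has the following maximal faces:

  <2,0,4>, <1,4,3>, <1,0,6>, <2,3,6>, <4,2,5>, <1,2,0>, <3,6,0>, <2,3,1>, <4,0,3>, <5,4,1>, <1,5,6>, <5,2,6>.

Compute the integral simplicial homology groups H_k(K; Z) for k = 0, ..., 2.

Fix the vertex order 0 < 1 < 2 < 3 < 4 < 5 < 6 and write every simplex with vertices in increasing order. Then dim K = 2 and the simplices of K are:

  0-simplices (7): [0], [1], [2], [3], [4], [5], [6]
  1-simplices (18): [0,1], [0,2], [0,3], [0,4], [0,6], [1,2], [1,3], [1,4], [1,5], [1,6], [2,3], [2,4], [2,5], [2,6], [3,4], [3,6], [4,5], [5,6]
  2-simplices (12): [0,1,2], [0,1,6], [0,2,4], [0,3,4], [0,3,6], [1,2,3], [1,3,4], [1,4,5], [1,5,6], [2,3,6], [2,4,5], [2,5,6]

so the chain groups are C_0 ≅ Z^7, C_1 ≅ Z^18, C_2 ≅ Z^12.

∂_1: C_1 → C_0 sends each edge [p,q] (with p < q) to q − p. For instance
  ∂[3,4] = [4] − [3].
The 7×18 boundary matrix has rank 6 and Smith normal form diag(1,1,1,1,1,1).

Boundary ∂_2: C_2 → C_1 maps a triangle to the signed sum of its edges. For instance
  ∂[0,3,4] = [3,4] − [0,4] + [0,3],
  ∂[0,1,6] = [1,6] − [0,6] + [0,1].
The 18×12 boundary matrix has rank 12 and Smith normal form diag(1,1,1,1,1,1,1,1,1,1,1,2).

Reading off H_k = ker ∂_k / im ∂_{k+1}:

  H_0: rank C_0 − rank ∂_1 = 7 − 6 = 1, and the invariant factors of ∂_1 are all 1, so H_0 ≅ Z.
  H_1: rank ker ∂_1 − rank ∂_2 = (18 − 6) − 12 = 0, and ∂_2 has invariant factor 2 > 1, so H_1 ≅ Z/2.
  H_2: rank ker ∂_2 − rank ∂_3 = (12 − 12) − 0 = 0, and there is no ∂_3, so H_2 ≅ 0.

H_0 ≅ Z,  H_1 ≅ Z/2,  H_2 = 0.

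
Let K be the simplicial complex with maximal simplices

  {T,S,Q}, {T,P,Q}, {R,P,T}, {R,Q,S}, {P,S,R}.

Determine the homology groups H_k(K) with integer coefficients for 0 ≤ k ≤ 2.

H_0 = Z,  H_1 = Z,  H_2 = 0.

We work with the vertex ordering P < Q < R < S < T. The simplices of K, each written with vertices in increasing order, are:

  0-simplices (5): P, Q, R, S, T
  1-simplices (10): PQ, PR, PS, PT, QR, QS, QT, RS, RT, ST
  2-simplices (5): PQT, PRS, PRT, QRS, QST

giving chain groups C_0 ≅ Z^5, C_1 ≅ Z^10, C_2 ≅ Z^5.

The boundary map ∂_1: C_1 → C_0 sends each edge [p,q] (with p < q) to q − p. For instance
  ∂ST = T − S.
The 5×10 boundary matrix has rank 4 and Smith normal form diag(1,1,1,1).

∂_2: C_2 → C_1 maps a triangle to the signed sum of its edges. For instance
  ∂QST = ST − QT + QS,
  ∂PRS = RS − PS + PR.
As a 10×5 matrix over Z this has rank 5, with invariant factors (1,1,1,1,1).

Now H_k = ker ∂_k / im ∂_{k+1}, so:

  H_0: rank C_0 − rank ∂_1 = 5 − 4 = 1, and the invariant factors of ∂_1 are all 1, so H_0 ≅ Z.
  H_1: rank ker ∂_1 − rank ∂_2 = (10 − 4) − 5 = 1, and the invariant factors of ∂_2 are all 1, so H_1 ≅ Z.
  H_2: rank ker ∂_2 − rank ∂_3 = (5 − 5) − 0 = 0, and there is no ∂_3, so H_2 ≅ 0.

As a check, the Euler characteristic is 5 − 10 + 5 = 0, which agrees with 1 − 1 + 0 = 0.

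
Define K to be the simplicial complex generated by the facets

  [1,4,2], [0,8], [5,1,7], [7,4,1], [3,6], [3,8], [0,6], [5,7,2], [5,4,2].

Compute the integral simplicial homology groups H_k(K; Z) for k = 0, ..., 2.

Order the vertices as 0 < 1 < 2 < 3 < 4 < 5 < 6 < 7 < 8. Listing each simplex with vertices in this order, K has dimension 2 with simplices:

  0-simplices (9): [0], [1], [2], [3], [4], [5], [6], [7], [8]
  1-simplices (14): [0,6], [0,8], [1,2], [1,4], [1,5], [1,7], [2,4], [2,5], [2,7], [3,6], [3,8], [4,5], [4,7], [5,7]
  2-simplices (5): [1,2,4], [1,4,7], [1,5,7], [2,4,5], [2,5,7]

giving chain groups C_0 ≅ Z^9, C_1 ≅ Z^14, C_2 ≅ Z^5.

Boundary ∂_1: C_1 → C_0 maps an edge to its endpoints' difference, ∂[p,q] = q − p. For instance
  ∂[0,6] = [6] − [0].
The 9×14 boundary matrix has rank 7 and Smith normal form diag(1,1,1,1,1,1,1).

The boundary map ∂_2: C_2 → C_1 sends each 2-simplex [p,q,r] to [q,r] − [p,r] + [p,q]. For instance
  ∂[2,5,7] = [5,7] − [2,7] + [2,5],
  ∂[1,2,4] = [2,4] − [1,4] + [1,2].
As a 14×5 matrix over Z this has rank 5, with invariant factors (1,1,1,1,1).

From H_k ≅ ker(∂_k) / im(∂_{k+1}) we obtain:

  H_0: rank C_0 − rank ∂_1 = 9 − 7 = 2, and the invariant factors of ∂_1 are all 1, so H_0 = Z^2.
  H_1: rank ker ∂_1 − rank ∂_2 = (14 − 7) − 5 = 2, and the invariant factors of ∂_2 are all 1, so H_1 = Z^2.
  H_2: rank ker ∂_2 − rank ∂_3 = (5 − 5) − 0 = 0, and there is no ∂_3, so H_2 = 0.

(K is a triangulation of the disjoint union of the Möbius band and the circle S^1.)

H_0 ≅ Z^2,  H_1 ≅ Z^2,  H_2 = 0.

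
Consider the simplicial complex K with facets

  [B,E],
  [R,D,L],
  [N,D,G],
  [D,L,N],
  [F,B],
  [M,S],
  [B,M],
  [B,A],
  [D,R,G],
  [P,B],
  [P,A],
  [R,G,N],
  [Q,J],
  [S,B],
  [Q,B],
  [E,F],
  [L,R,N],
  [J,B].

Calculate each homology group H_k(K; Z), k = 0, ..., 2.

H_0 = Z^2,  H_1 = Z^4,  H_2 = Z.

We work with the vertex ordering A < B < D < E < F < G < J < L < M < N < P < Q < R < S. The simplices of K, each written with vertices in increasing order, are:

  0-simplices (14): A, B, D, E, F, G, J, L, M, N, P, Q, R, S
  1-simplices (21): AB, AP, BE, BF, BJ, BM, BP, BQ, BS, DG, DL, DN, DR, EF, GN, GR, JQ, LN, LR, MS, NR
  2-simplices (6): DGN, DGR, DLN, DLR, GNR, LNR

so the chain groups are C_0 ≅ Z^14, C_1 ≅ Z^21, C_2 ≅ Z^6.

The boundary map ∂_1: C_1 → C_0 sends each edge [p,q] (with p < q) to q − p. For instance
  ∂DR = R − D.
The resulting 14×21 matrix has rank 12, and its Smith normal form has invariant factors (1,1,1,1,1,1,1,1,1,1,1,1).

Boundary ∂_2: C_2 → C_1 acts by ∂[p,q,r] = [q,r] − [p,r] + [p,q]. For instance
  ∂DGN = GN − DN + DG,
  ∂DLR = LR − DR + DL.
This gives a 21×6 integer matrix of rank 5; reducing to Smith normal form yields diagonal entries (1,1,1,1,1).

Computing H_k = (kernel of ∂_k) / (image of ∂_{k+1}):

  H_0: rank C_0 − rank ∂_1 = 14 − 12 = 2, and the invariant factors of ∂_1 are all 1, so H_0 = Z^2.
  H_1: rank ker ∂_1 − rank ∂_2 = (21 − 12) − 5 = 4, and the invariant factors of ∂_2 are all 1, so H_1 = Z^4.
  H_2: rank ker ∂_2 − rank ∂_3 = (6 − 5) − 0 = 1, and there is no ∂_3, so H_2 = Z.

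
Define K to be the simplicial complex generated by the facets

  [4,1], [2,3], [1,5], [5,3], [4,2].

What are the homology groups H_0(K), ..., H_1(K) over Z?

Fix the vertex order 1 < 2 < 3 < 4 < 5 and write every simplex with vertices in increasing order. Then dim K = 1 and the simplices of K are:

  0-simplices (5): [1], [2], [3], [4], [5]
  1-simplices (5): [1,4], [1,5], [2,3], [2,4], [3,5]

Hence C_0 ≅ Z^5, C_1 ≅ Z^5.

Boundary ∂_1: C_1 → C_0 maps an edge to its endpoints' difference, ∂[p,q] = q − p. For instance
  ∂[2,4] = [4] − [2].
This gives a 5×5 integer matrix of rank 4; reducing to Smith normal form yields diagonal entries (1,1,1,1).

Reading off H_k = ker ∂_k / im ∂_{k+1}:

  H_0: rank C_0 − rank ∂_1 = 5 − 4 = 1, and the invariant factors of ∂_1 are all 1, so H_0 ≅ Z.
  H_1: rank ker ∂_1 − rank ∂_2 = (5 − 4) − 0 = 1, and there is no ∂_2, so H_1 ≅ Z.

H_0 ≅ Z,  H_1 ≅ Z.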